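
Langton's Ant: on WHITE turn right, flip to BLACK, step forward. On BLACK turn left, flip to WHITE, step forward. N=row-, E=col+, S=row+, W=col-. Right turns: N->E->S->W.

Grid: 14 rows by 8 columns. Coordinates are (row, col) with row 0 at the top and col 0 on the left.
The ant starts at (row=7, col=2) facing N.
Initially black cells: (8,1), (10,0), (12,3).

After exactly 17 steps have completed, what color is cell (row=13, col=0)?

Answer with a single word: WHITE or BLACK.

Answer: WHITE

Derivation:
Step 1: on WHITE (7,2): turn R to E, flip to black, move to (7,3). |black|=4
Step 2: on WHITE (7,3): turn R to S, flip to black, move to (8,3). |black|=5
Step 3: on WHITE (8,3): turn R to W, flip to black, move to (8,2). |black|=6
Step 4: on WHITE (8,2): turn R to N, flip to black, move to (7,2). |black|=7
Step 5: on BLACK (7,2): turn L to W, flip to white, move to (7,1). |black|=6
Step 6: on WHITE (7,1): turn R to N, flip to black, move to (6,1). |black|=7
Step 7: on WHITE (6,1): turn R to E, flip to black, move to (6,2). |black|=8
Step 8: on WHITE (6,2): turn R to S, flip to black, move to (7,2). |black|=9
Step 9: on WHITE (7,2): turn R to W, flip to black, move to (7,1). |black|=10
Step 10: on BLACK (7,1): turn L to S, flip to white, move to (8,1). |black|=9
Step 11: on BLACK (8,1): turn L to E, flip to white, move to (8,2). |black|=8
Step 12: on BLACK (8,2): turn L to N, flip to white, move to (7,2). |black|=7
Step 13: on BLACK (7,2): turn L to W, flip to white, move to (7,1). |black|=6
Step 14: on WHITE (7,1): turn R to N, flip to black, move to (6,1). |black|=7
Step 15: on BLACK (6,1): turn L to W, flip to white, move to (6,0). |black|=6
Step 16: on WHITE (6,0): turn R to N, flip to black, move to (5,0). |black|=7
Step 17: on WHITE (5,0): turn R to E, flip to black, move to (5,1). |black|=8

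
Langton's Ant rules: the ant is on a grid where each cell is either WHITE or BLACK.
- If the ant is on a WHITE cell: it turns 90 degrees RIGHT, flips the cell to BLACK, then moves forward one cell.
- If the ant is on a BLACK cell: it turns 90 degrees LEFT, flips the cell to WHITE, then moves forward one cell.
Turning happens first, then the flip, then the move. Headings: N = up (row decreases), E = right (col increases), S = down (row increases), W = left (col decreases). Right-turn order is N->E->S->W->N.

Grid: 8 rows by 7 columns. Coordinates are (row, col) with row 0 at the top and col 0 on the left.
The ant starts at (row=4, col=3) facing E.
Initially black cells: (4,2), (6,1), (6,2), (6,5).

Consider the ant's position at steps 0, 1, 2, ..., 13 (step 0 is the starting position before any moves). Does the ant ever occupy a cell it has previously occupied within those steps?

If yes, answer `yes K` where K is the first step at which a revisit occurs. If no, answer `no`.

Answer: yes 7

Derivation:
Step 1: on WHITE (4,3): turn R to S, flip to black, move to (5,3). |black|=5 — new cell
Step 2: on WHITE (5,3): turn R to W, flip to black, move to (5,2). |black|=6 — new cell
Step 3: on WHITE (5,2): turn R to N, flip to black, move to (4,2). |black|=7 — new cell
Step 4: on BLACK (4,2): turn L to W, flip to white, move to (4,1). |black|=6 — new cell
Step 5: on WHITE (4,1): turn R to N, flip to black, move to (3,1). |black|=7 — new cell
Step 6: on WHITE (3,1): turn R to E, flip to black, move to (3,2). |black|=8 — new cell
Step 7: on WHITE (3,2): turn R to S, flip to black, move to (4,2). |black|=9 — REVISIT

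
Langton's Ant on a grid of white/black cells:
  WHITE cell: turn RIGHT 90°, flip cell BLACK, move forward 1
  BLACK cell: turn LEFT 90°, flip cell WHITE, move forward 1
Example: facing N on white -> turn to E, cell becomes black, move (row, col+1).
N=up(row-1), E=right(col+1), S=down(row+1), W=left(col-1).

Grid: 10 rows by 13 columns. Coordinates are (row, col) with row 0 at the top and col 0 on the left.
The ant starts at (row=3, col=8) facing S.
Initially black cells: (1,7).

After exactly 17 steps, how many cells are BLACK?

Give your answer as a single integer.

Answer: 8

Derivation:
Step 1: on WHITE (3,8): turn R to W, flip to black, move to (3,7). |black|=2
Step 2: on WHITE (3,7): turn R to N, flip to black, move to (2,7). |black|=3
Step 3: on WHITE (2,7): turn R to E, flip to black, move to (2,8). |black|=4
Step 4: on WHITE (2,8): turn R to S, flip to black, move to (3,8). |black|=5
Step 5: on BLACK (3,8): turn L to E, flip to white, move to (3,9). |black|=4
Step 6: on WHITE (3,9): turn R to S, flip to black, move to (4,9). |black|=5
Step 7: on WHITE (4,9): turn R to W, flip to black, move to (4,8). |black|=6
Step 8: on WHITE (4,8): turn R to N, flip to black, move to (3,8). |black|=7
Step 9: on WHITE (3,8): turn R to E, flip to black, move to (3,9). |black|=8
Step 10: on BLACK (3,9): turn L to N, flip to white, move to (2,9). |black|=7
Step 11: on WHITE (2,9): turn R to E, flip to black, move to (2,10). |black|=8
Step 12: on WHITE (2,10): turn R to S, flip to black, move to (3,10). |black|=9
Step 13: on WHITE (3,10): turn R to W, flip to black, move to (3,9). |black|=10
Step 14: on WHITE (3,9): turn R to N, flip to black, move to (2,9). |black|=11
Step 15: on BLACK (2,9): turn L to W, flip to white, move to (2,8). |black|=10
Step 16: on BLACK (2,8): turn L to S, flip to white, move to (3,8). |black|=9
Step 17: on BLACK (3,8): turn L to E, flip to white, move to (3,9). |black|=8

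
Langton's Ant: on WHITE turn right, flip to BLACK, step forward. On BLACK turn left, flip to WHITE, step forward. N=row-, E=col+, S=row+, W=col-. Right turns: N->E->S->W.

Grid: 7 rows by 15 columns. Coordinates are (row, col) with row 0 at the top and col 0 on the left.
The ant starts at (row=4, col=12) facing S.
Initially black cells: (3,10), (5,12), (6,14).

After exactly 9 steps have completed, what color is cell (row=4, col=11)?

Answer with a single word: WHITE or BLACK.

Answer: BLACK

Derivation:
Step 1: on WHITE (4,12): turn R to W, flip to black, move to (4,11). |black|=4
Step 2: on WHITE (4,11): turn R to N, flip to black, move to (3,11). |black|=5
Step 3: on WHITE (3,11): turn R to E, flip to black, move to (3,12). |black|=6
Step 4: on WHITE (3,12): turn R to S, flip to black, move to (4,12). |black|=7
Step 5: on BLACK (4,12): turn L to E, flip to white, move to (4,13). |black|=6
Step 6: on WHITE (4,13): turn R to S, flip to black, move to (5,13). |black|=7
Step 7: on WHITE (5,13): turn R to W, flip to black, move to (5,12). |black|=8
Step 8: on BLACK (5,12): turn L to S, flip to white, move to (6,12). |black|=7
Step 9: on WHITE (6,12): turn R to W, flip to black, move to (6,11). |black|=8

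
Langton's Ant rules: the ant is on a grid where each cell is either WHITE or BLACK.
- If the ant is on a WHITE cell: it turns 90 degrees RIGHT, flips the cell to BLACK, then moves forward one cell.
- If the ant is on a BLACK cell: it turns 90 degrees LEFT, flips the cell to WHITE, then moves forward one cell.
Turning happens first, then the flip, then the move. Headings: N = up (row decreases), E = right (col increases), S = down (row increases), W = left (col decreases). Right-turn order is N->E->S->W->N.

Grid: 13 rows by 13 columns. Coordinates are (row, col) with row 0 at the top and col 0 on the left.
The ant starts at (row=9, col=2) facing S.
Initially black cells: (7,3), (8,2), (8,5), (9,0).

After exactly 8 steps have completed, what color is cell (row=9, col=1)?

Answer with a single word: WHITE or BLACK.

Answer: BLACK

Derivation:
Step 1: on WHITE (9,2): turn R to W, flip to black, move to (9,1). |black|=5
Step 2: on WHITE (9,1): turn R to N, flip to black, move to (8,1). |black|=6
Step 3: on WHITE (8,1): turn R to E, flip to black, move to (8,2). |black|=7
Step 4: on BLACK (8,2): turn L to N, flip to white, move to (7,2). |black|=6
Step 5: on WHITE (7,2): turn R to E, flip to black, move to (7,3). |black|=7
Step 6: on BLACK (7,3): turn L to N, flip to white, move to (6,3). |black|=6
Step 7: on WHITE (6,3): turn R to E, flip to black, move to (6,4). |black|=7
Step 8: on WHITE (6,4): turn R to S, flip to black, move to (7,4). |black|=8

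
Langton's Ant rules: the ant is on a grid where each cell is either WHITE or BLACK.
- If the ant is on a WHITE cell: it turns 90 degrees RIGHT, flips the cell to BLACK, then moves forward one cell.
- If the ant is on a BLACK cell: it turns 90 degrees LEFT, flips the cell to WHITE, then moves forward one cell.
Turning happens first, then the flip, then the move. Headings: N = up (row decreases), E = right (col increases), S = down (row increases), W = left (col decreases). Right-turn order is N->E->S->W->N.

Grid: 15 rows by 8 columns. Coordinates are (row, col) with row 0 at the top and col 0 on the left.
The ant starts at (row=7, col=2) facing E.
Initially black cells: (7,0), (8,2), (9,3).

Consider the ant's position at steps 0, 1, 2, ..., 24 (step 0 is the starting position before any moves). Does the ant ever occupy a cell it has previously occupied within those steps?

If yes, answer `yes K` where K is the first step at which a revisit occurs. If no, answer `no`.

Step 1: on WHITE (7,2): turn R to S, flip to black, move to (8,2). |black|=4 — new cell
Step 2: on BLACK (8,2): turn L to E, flip to white, move to (8,3). |black|=3 — new cell
Step 3: on WHITE (8,3): turn R to S, flip to black, move to (9,3). |black|=4 — new cell
Step 4: on BLACK (9,3): turn L to E, flip to white, move to (9,4). |black|=3 — new cell
Step 5: on WHITE (9,4): turn R to S, flip to black, move to (10,4). |black|=4 — new cell
Step 6: on WHITE (10,4): turn R to W, flip to black, move to (10,3). |black|=5 — new cell
Step 7: on WHITE (10,3): turn R to N, flip to black, move to (9,3). |black|=6 — REVISIT

Answer: yes 7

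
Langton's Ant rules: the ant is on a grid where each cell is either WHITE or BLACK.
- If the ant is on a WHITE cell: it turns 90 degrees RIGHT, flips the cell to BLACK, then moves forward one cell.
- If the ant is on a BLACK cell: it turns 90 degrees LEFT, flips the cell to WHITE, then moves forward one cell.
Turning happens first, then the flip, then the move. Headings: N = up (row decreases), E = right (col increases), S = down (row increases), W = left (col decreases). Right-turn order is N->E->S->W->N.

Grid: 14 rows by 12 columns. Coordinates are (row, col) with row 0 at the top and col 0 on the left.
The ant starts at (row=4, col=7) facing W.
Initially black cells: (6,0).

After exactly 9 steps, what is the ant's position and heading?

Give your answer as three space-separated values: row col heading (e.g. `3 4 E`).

Step 1: on WHITE (4,7): turn R to N, flip to black, move to (3,7). |black|=2
Step 2: on WHITE (3,7): turn R to E, flip to black, move to (3,8). |black|=3
Step 3: on WHITE (3,8): turn R to S, flip to black, move to (4,8). |black|=4
Step 4: on WHITE (4,8): turn R to W, flip to black, move to (4,7). |black|=5
Step 5: on BLACK (4,7): turn L to S, flip to white, move to (5,7). |black|=4
Step 6: on WHITE (5,7): turn R to W, flip to black, move to (5,6). |black|=5
Step 7: on WHITE (5,6): turn R to N, flip to black, move to (4,6). |black|=6
Step 8: on WHITE (4,6): turn R to E, flip to black, move to (4,7). |black|=7
Step 9: on WHITE (4,7): turn R to S, flip to black, move to (5,7). |black|=8

Answer: 5 7 S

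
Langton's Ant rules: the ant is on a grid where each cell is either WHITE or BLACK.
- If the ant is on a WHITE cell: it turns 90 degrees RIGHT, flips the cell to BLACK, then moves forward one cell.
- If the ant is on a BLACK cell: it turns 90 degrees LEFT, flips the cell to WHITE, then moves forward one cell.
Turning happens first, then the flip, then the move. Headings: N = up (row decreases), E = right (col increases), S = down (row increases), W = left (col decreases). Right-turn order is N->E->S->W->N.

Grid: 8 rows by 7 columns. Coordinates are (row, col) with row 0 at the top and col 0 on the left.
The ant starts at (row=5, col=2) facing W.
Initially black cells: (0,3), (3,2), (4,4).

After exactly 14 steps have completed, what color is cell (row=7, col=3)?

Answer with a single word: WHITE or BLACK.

Step 1: on WHITE (5,2): turn R to N, flip to black, move to (4,2). |black|=4
Step 2: on WHITE (4,2): turn R to E, flip to black, move to (4,3). |black|=5
Step 3: on WHITE (4,3): turn R to S, flip to black, move to (5,3). |black|=6
Step 4: on WHITE (5,3): turn R to W, flip to black, move to (5,2). |black|=7
Step 5: on BLACK (5,2): turn L to S, flip to white, move to (6,2). |black|=6
Step 6: on WHITE (6,2): turn R to W, flip to black, move to (6,1). |black|=7
Step 7: on WHITE (6,1): turn R to N, flip to black, move to (5,1). |black|=8
Step 8: on WHITE (5,1): turn R to E, flip to black, move to (5,2). |black|=9
Step 9: on WHITE (5,2): turn R to S, flip to black, move to (6,2). |black|=10
Step 10: on BLACK (6,2): turn L to E, flip to white, move to (6,3). |black|=9
Step 11: on WHITE (6,3): turn R to S, flip to black, move to (7,3). |black|=10
Step 12: on WHITE (7,3): turn R to W, flip to black, move to (7,2). |black|=11
Step 13: on WHITE (7,2): turn R to N, flip to black, move to (6,2). |black|=12
Step 14: on WHITE (6,2): turn R to E, flip to black, move to (6,3). |black|=13

Answer: BLACK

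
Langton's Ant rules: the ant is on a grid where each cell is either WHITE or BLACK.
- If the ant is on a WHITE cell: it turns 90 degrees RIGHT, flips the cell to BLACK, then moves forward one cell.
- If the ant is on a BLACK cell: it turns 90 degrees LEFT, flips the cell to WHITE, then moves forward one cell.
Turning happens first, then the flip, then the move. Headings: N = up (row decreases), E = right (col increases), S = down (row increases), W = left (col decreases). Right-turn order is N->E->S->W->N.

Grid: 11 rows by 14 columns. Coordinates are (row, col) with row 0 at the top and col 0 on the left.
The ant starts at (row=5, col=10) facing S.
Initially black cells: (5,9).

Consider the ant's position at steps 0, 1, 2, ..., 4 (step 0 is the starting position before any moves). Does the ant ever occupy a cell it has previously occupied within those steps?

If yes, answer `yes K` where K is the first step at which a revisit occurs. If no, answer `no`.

Step 1: on WHITE (5,10): turn R to W, flip to black, move to (5,9). |black|=2 — new cell
Step 2: on BLACK (5,9): turn L to S, flip to white, move to (6,9). |black|=1 — new cell
Step 3: on WHITE (6,9): turn R to W, flip to black, move to (6,8). |black|=2 — new cell
Step 4: on WHITE (6,8): turn R to N, flip to black, move to (5,8). |black|=3 — new cell
No revisit within 4 steps.

Answer: no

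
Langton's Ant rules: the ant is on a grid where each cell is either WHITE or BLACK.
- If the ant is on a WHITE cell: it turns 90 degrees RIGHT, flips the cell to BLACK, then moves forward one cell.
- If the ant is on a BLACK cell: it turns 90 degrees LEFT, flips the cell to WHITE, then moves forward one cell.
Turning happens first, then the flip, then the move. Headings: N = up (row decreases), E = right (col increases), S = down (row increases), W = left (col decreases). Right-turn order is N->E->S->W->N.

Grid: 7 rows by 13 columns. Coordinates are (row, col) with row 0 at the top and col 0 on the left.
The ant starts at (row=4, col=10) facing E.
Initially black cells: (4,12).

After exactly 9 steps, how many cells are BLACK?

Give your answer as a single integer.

Step 1: on WHITE (4,10): turn R to S, flip to black, move to (5,10). |black|=2
Step 2: on WHITE (5,10): turn R to W, flip to black, move to (5,9). |black|=3
Step 3: on WHITE (5,9): turn R to N, flip to black, move to (4,9). |black|=4
Step 4: on WHITE (4,9): turn R to E, flip to black, move to (4,10). |black|=5
Step 5: on BLACK (4,10): turn L to N, flip to white, move to (3,10). |black|=4
Step 6: on WHITE (3,10): turn R to E, flip to black, move to (3,11). |black|=5
Step 7: on WHITE (3,11): turn R to S, flip to black, move to (4,11). |black|=6
Step 8: on WHITE (4,11): turn R to W, flip to black, move to (4,10). |black|=7
Step 9: on WHITE (4,10): turn R to N, flip to black, move to (3,10). |black|=8

Answer: 8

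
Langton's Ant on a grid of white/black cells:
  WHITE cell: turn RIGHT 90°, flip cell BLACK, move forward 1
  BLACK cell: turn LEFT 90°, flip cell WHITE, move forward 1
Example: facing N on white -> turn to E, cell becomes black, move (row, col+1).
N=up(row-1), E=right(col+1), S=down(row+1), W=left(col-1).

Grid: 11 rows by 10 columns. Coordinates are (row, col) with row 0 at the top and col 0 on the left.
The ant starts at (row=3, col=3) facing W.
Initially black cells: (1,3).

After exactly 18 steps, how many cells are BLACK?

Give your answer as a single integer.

Answer: 7

Derivation:
Step 1: on WHITE (3,3): turn R to N, flip to black, move to (2,3). |black|=2
Step 2: on WHITE (2,3): turn R to E, flip to black, move to (2,4). |black|=3
Step 3: on WHITE (2,4): turn R to S, flip to black, move to (3,4). |black|=4
Step 4: on WHITE (3,4): turn R to W, flip to black, move to (3,3). |black|=5
Step 5: on BLACK (3,3): turn L to S, flip to white, move to (4,3). |black|=4
Step 6: on WHITE (4,3): turn R to W, flip to black, move to (4,2). |black|=5
Step 7: on WHITE (4,2): turn R to N, flip to black, move to (3,2). |black|=6
Step 8: on WHITE (3,2): turn R to E, flip to black, move to (3,3). |black|=7
Step 9: on WHITE (3,3): turn R to S, flip to black, move to (4,3). |black|=8
Step 10: on BLACK (4,3): turn L to E, flip to white, move to (4,4). |black|=7
Step 11: on WHITE (4,4): turn R to S, flip to black, move to (5,4). |black|=8
Step 12: on WHITE (5,4): turn R to W, flip to black, move to (5,3). |black|=9
Step 13: on WHITE (5,3): turn R to N, flip to black, move to (4,3). |black|=10
Step 14: on WHITE (4,3): turn R to E, flip to black, move to (4,4). |black|=11
Step 15: on BLACK (4,4): turn L to N, flip to white, move to (3,4). |black|=10
Step 16: on BLACK (3,4): turn L to W, flip to white, move to (3,3). |black|=9
Step 17: on BLACK (3,3): turn L to S, flip to white, move to (4,3). |black|=8
Step 18: on BLACK (4,3): turn L to E, flip to white, move to (4,4). |black|=7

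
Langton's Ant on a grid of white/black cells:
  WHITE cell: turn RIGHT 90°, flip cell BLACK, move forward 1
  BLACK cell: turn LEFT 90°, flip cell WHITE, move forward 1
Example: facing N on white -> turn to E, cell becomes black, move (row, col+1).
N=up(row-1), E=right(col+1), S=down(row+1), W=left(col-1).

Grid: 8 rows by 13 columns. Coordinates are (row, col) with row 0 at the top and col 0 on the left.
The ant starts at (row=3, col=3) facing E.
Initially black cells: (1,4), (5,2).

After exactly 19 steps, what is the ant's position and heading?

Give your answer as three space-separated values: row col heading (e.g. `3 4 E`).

Step 1: on WHITE (3,3): turn R to S, flip to black, move to (4,3). |black|=3
Step 2: on WHITE (4,3): turn R to W, flip to black, move to (4,2). |black|=4
Step 3: on WHITE (4,2): turn R to N, flip to black, move to (3,2). |black|=5
Step 4: on WHITE (3,2): turn R to E, flip to black, move to (3,3). |black|=6
Step 5: on BLACK (3,3): turn L to N, flip to white, move to (2,3). |black|=5
Step 6: on WHITE (2,3): turn R to E, flip to black, move to (2,4). |black|=6
Step 7: on WHITE (2,4): turn R to S, flip to black, move to (3,4). |black|=7
Step 8: on WHITE (3,4): turn R to W, flip to black, move to (3,3). |black|=8
Step 9: on WHITE (3,3): turn R to N, flip to black, move to (2,3). |black|=9
Step 10: on BLACK (2,3): turn L to W, flip to white, move to (2,2). |black|=8
Step 11: on WHITE (2,2): turn R to N, flip to black, move to (1,2). |black|=9
Step 12: on WHITE (1,2): turn R to E, flip to black, move to (1,3). |black|=10
Step 13: on WHITE (1,3): turn R to S, flip to black, move to (2,3). |black|=11
Step 14: on WHITE (2,3): turn R to W, flip to black, move to (2,2). |black|=12
Step 15: on BLACK (2,2): turn L to S, flip to white, move to (3,2). |black|=11
Step 16: on BLACK (3,2): turn L to E, flip to white, move to (3,3). |black|=10
Step 17: on BLACK (3,3): turn L to N, flip to white, move to (2,3). |black|=9
Step 18: on BLACK (2,3): turn L to W, flip to white, move to (2,2). |black|=8
Step 19: on WHITE (2,2): turn R to N, flip to black, move to (1,2). |black|=9

Answer: 1 2 N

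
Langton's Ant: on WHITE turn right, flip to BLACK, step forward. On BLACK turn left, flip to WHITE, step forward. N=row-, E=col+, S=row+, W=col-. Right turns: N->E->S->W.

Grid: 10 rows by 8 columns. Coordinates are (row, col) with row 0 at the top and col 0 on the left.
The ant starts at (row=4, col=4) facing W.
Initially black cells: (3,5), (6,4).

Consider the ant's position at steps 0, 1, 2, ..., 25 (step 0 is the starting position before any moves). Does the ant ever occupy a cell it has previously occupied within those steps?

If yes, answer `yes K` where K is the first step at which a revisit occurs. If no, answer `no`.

Answer: yes 6

Derivation:
Step 1: on WHITE (4,4): turn R to N, flip to black, move to (3,4). |black|=3 — new cell
Step 2: on WHITE (3,4): turn R to E, flip to black, move to (3,5). |black|=4 — new cell
Step 3: on BLACK (3,5): turn L to N, flip to white, move to (2,5). |black|=3 — new cell
Step 4: on WHITE (2,5): turn R to E, flip to black, move to (2,6). |black|=4 — new cell
Step 5: on WHITE (2,6): turn R to S, flip to black, move to (3,6). |black|=5 — new cell
Step 6: on WHITE (3,6): turn R to W, flip to black, move to (3,5). |black|=6 — REVISIT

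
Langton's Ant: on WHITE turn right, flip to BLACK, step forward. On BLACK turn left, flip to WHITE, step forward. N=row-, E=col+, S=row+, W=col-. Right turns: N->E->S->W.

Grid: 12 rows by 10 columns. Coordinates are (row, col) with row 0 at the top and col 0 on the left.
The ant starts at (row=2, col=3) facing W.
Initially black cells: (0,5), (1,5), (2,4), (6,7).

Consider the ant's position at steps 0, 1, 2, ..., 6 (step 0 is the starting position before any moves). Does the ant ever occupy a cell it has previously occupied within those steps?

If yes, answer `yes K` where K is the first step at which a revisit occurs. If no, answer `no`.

Step 1: on WHITE (2,3): turn R to N, flip to black, move to (1,3). |black|=5 — new cell
Step 2: on WHITE (1,3): turn R to E, flip to black, move to (1,4). |black|=6 — new cell
Step 3: on WHITE (1,4): turn R to S, flip to black, move to (2,4). |black|=7 — new cell
Step 4: on BLACK (2,4): turn L to E, flip to white, move to (2,5). |black|=6 — new cell
Step 5: on WHITE (2,5): turn R to S, flip to black, move to (3,5). |black|=7 — new cell
Step 6: on WHITE (3,5): turn R to W, flip to black, move to (3,4). |black|=8 — new cell
No revisit within 6 steps.

Answer: no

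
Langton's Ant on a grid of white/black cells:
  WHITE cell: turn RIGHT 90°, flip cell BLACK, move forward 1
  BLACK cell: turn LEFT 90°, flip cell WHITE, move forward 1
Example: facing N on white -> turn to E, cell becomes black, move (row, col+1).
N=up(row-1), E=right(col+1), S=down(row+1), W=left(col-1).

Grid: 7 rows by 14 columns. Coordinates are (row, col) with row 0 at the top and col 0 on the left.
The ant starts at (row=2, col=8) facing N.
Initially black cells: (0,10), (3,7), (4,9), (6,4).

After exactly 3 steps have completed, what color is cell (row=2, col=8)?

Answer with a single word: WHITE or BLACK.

Step 1: on WHITE (2,8): turn R to E, flip to black, move to (2,9). |black|=5
Step 2: on WHITE (2,9): turn R to S, flip to black, move to (3,9). |black|=6
Step 3: on WHITE (3,9): turn R to W, flip to black, move to (3,8). |black|=7

Answer: BLACK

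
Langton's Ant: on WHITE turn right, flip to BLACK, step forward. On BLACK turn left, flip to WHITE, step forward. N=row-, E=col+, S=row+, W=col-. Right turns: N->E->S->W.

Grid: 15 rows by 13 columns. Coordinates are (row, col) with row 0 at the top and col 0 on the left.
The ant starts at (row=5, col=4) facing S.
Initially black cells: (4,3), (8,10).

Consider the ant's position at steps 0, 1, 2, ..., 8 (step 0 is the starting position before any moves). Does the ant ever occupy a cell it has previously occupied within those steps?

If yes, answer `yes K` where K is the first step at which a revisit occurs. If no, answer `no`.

Answer: yes 6

Derivation:
Step 1: on WHITE (5,4): turn R to W, flip to black, move to (5,3). |black|=3 — new cell
Step 2: on WHITE (5,3): turn R to N, flip to black, move to (4,3). |black|=4 — new cell
Step 3: on BLACK (4,3): turn L to W, flip to white, move to (4,2). |black|=3 — new cell
Step 4: on WHITE (4,2): turn R to N, flip to black, move to (3,2). |black|=4 — new cell
Step 5: on WHITE (3,2): turn R to E, flip to black, move to (3,3). |black|=5 — new cell
Step 6: on WHITE (3,3): turn R to S, flip to black, move to (4,3). |black|=6 — REVISIT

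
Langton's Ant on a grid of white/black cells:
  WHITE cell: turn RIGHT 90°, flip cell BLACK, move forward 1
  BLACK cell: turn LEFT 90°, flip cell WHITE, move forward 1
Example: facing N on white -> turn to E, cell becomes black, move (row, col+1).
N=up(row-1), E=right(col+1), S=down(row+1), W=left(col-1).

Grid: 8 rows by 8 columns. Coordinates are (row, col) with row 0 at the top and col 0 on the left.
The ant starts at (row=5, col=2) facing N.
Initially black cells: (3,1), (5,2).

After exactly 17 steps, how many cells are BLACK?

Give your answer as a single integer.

Step 1: on BLACK (5,2): turn L to W, flip to white, move to (5,1). |black|=1
Step 2: on WHITE (5,1): turn R to N, flip to black, move to (4,1). |black|=2
Step 3: on WHITE (4,1): turn R to E, flip to black, move to (4,2). |black|=3
Step 4: on WHITE (4,2): turn R to S, flip to black, move to (5,2). |black|=4
Step 5: on WHITE (5,2): turn R to W, flip to black, move to (5,1). |black|=5
Step 6: on BLACK (5,1): turn L to S, flip to white, move to (6,1). |black|=4
Step 7: on WHITE (6,1): turn R to W, flip to black, move to (6,0). |black|=5
Step 8: on WHITE (6,0): turn R to N, flip to black, move to (5,0). |black|=6
Step 9: on WHITE (5,0): turn R to E, flip to black, move to (5,1). |black|=7
Step 10: on WHITE (5,1): turn R to S, flip to black, move to (6,1). |black|=8
Step 11: on BLACK (6,1): turn L to E, flip to white, move to (6,2). |black|=7
Step 12: on WHITE (6,2): turn R to S, flip to black, move to (7,2). |black|=8
Step 13: on WHITE (7,2): turn R to W, flip to black, move to (7,1). |black|=9
Step 14: on WHITE (7,1): turn R to N, flip to black, move to (6,1). |black|=10
Step 15: on WHITE (6,1): turn R to E, flip to black, move to (6,2). |black|=11
Step 16: on BLACK (6,2): turn L to N, flip to white, move to (5,2). |black|=10
Step 17: on BLACK (5,2): turn L to W, flip to white, move to (5,1). |black|=9

Answer: 9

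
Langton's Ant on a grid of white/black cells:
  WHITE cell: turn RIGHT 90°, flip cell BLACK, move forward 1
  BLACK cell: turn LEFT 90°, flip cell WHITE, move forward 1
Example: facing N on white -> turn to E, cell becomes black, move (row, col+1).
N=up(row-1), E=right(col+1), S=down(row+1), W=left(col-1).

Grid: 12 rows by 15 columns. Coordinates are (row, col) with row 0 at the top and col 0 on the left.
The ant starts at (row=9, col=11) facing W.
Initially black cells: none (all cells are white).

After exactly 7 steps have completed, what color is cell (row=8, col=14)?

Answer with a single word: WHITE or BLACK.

Answer: WHITE

Derivation:
Step 1: on WHITE (9,11): turn R to N, flip to black, move to (8,11). |black|=1
Step 2: on WHITE (8,11): turn R to E, flip to black, move to (8,12). |black|=2
Step 3: on WHITE (8,12): turn R to S, flip to black, move to (9,12). |black|=3
Step 4: on WHITE (9,12): turn R to W, flip to black, move to (9,11). |black|=4
Step 5: on BLACK (9,11): turn L to S, flip to white, move to (10,11). |black|=3
Step 6: on WHITE (10,11): turn R to W, flip to black, move to (10,10). |black|=4
Step 7: on WHITE (10,10): turn R to N, flip to black, move to (9,10). |black|=5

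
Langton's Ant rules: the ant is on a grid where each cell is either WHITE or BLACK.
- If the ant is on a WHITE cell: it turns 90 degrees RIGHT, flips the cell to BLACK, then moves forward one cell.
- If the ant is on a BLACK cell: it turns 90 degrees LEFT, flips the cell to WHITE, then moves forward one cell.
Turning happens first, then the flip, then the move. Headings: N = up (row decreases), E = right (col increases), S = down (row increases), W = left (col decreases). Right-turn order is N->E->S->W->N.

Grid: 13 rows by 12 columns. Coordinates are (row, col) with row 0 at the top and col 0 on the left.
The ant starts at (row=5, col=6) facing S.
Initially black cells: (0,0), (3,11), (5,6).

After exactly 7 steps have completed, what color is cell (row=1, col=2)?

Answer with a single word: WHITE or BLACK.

Step 1: on BLACK (5,6): turn L to E, flip to white, move to (5,7). |black|=2
Step 2: on WHITE (5,7): turn R to S, flip to black, move to (6,7). |black|=3
Step 3: on WHITE (6,7): turn R to W, flip to black, move to (6,6). |black|=4
Step 4: on WHITE (6,6): turn R to N, flip to black, move to (5,6). |black|=5
Step 5: on WHITE (5,6): turn R to E, flip to black, move to (5,7). |black|=6
Step 6: on BLACK (5,7): turn L to N, flip to white, move to (4,7). |black|=5
Step 7: on WHITE (4,7): turn R to E, flip to black, move to (4,8). |black|=6

Answer: WHITE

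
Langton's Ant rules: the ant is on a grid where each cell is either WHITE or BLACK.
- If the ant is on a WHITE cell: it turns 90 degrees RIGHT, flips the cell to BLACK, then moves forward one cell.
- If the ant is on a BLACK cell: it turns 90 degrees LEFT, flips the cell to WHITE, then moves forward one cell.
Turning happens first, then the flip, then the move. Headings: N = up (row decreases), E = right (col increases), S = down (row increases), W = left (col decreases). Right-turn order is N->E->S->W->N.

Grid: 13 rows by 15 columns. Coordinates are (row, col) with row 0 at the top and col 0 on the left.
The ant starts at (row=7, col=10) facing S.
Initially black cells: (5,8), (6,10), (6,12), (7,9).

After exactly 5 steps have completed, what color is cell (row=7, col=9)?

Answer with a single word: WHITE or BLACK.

Step 1: on WHITE (7,10): turn R to W, flip to black, move to (7,9). |black|=5
Step 2: on BLACK (7,9): turn L to S, flip to white, move to (8,9). |black|=4
Step 3: on WHITE (8,9): turn R to W, flip to black, move to (8,8). |black|=5
Step 4: on WHITE (8,8): turn R to N, flip to black, move to (7,8). |black|=6
Step 5: on WHITE (7,8): turn R to E, flip to black, move to (7,9). |black|=7

Answer: WHITE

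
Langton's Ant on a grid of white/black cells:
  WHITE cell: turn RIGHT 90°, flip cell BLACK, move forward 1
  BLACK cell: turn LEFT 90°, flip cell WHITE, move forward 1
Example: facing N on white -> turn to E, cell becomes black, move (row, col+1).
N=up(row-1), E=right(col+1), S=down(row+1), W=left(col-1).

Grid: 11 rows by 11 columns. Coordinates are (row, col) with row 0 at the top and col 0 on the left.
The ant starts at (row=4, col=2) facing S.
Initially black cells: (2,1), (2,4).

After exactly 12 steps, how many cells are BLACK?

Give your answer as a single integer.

Step 1: on WHITE (4,2): turn R to W, flip to black, move to (4,1). |black|=3
Step 2: on WHITE (4,1): turn R to N, flip to black, move to (3,1). |black|=4
Step 3: on WHITE (3,1): turn R to E, flip to black, move to (3,2). |black|=5
Step 4: on WHITE (3,2): turn R to S, flip to black, move to (4,2). |black|=6
Step 5: on BLACK (4,2): turn L to E, flip to white, move to (4,3). |black|=5
Step 6: on WHITE (4,3): turn R to S, flip to black, move to (5,3). |black|=6
Step 7: on WHITE (5,3): turn R to W, flip to black, move to (5,2). |black|=7
Step 8: on WHITE (5,2): turn R to N, flip to black, move to (4,2). |black|=8
Step 9: on WHITE (4,2): turn R to E, flip to black, move to (4,3). |black|=9
Step 10: on BLACK (4,3): turn L to N, flip to white, move to (3,3). |black|=8
Step 11: on WHITE (3,3): turn R to E, flip to black, move to (3,4). |black|=9
Step 12: on WHITE (3,4): turn R to S, flip to black, move to (4,4). |black|=10

Answer: 10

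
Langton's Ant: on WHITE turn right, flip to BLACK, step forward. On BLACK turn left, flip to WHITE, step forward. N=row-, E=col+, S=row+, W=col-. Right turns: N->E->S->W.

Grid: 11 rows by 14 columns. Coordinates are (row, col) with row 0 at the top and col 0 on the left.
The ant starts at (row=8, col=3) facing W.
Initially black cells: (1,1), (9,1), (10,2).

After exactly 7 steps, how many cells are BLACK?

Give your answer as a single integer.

Answer: 8

Derivation:
Step 1: on WHITE (8,3): turn R to N, flip to black, move to (7,3). |black|=4
Step 2: on WHITE (7,3): turn R to E, flip to black, move to (7,4). |black|=5
Step 3: on WHITE (7,4): turn R to S, flip to black, move to (8,4). |black|=6
Step 4: on WHITE (8,4): turn R to W, flip to black, move to (8,3). |black|=7
Step 5: on BLACK (8,3): turn L to S, flip to white, move to (9,3). |black|=6
Step 6: on WHITE (9,3): turn R to W, flip to black, move to (9,2). |black|=7
Step 7: on WHITE (9,2): turn R to N, flip to black, move to (8,2). |black|=8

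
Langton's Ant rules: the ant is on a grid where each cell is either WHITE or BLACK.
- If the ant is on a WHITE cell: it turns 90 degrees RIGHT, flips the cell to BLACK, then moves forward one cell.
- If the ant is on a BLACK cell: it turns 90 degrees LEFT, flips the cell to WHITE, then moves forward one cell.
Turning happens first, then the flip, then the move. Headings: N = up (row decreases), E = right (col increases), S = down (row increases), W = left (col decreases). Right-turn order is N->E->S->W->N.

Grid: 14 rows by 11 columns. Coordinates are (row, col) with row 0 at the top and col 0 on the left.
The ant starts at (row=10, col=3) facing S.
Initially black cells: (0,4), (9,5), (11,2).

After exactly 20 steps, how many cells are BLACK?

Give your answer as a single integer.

Step 1: on WHITE (10,3): turn R to W, flip to black, move to (10,2). |black|=4
Step 2: on WHITE (10,2): turn R to N, flip to black, move to (9,2). |black|=5
Step 3: on WHITE (9,2): turn R to E, flip to black, move to (9,3). |black|=6
Step 4: on WHITE (9,3): turn R to S, flip to black, move to (10,3). |black|=7
Step 5: on BLACK (10,3): turn L to E, flip to white, move to (10,4). |black|=6
Step 6: on WHITE (10,4): turn R to S, flip to black, move to (11,4). |black|=7
Step 7: on WHITE (11,4): turn R to W, flip to black, move to (11,3). |black|=8
Step 8: on WHITE (11,3): turn R to N, flip to black, move to (10,3). |black|=9
Step 9: on WHITE (10,3): turn R to E, flip to black, move to (10,4). |black|=10
Step 10: on BLACK (10,4): turn L to N, flip to white, move to (9,4). |black|=9
Step 11: on WHITE (9,4): turn R to E, flip to black, move to (9,5). |black|=10
Step 12: on BLACK (9,5): turn L to N, flip to white, move to (8,5). |black|=9
Step 13: on WHITE (8,5): turn R to E, flip to black, move to (8,6). |black|=10
Step 14: on WHITE (8,6): turn R to S, flip to black, move to (9,6). |black|=11
Step 15: on WHITE (9,6): turn R to W, flip to black, move to (9,5). |black|=12
Step 16: on WHITE (9,5): turn R to N, flip to black, move to (8,5). |black|=13
Step 17: on BLACK (8,5): turn L to W, flip to white, move to (8,4). |black|=12
Step 18: on WHITE (8,4): turn R to N, flip to black, move to (7,4). |black|=13
Step 19: on WHITE (7,4): turn R to E, flip to black, move to (7,5). |black|=14
Step 20: on WHITE (7,5): turn R to S, flip to black, move to (8,5). |black|=15

Answer: 15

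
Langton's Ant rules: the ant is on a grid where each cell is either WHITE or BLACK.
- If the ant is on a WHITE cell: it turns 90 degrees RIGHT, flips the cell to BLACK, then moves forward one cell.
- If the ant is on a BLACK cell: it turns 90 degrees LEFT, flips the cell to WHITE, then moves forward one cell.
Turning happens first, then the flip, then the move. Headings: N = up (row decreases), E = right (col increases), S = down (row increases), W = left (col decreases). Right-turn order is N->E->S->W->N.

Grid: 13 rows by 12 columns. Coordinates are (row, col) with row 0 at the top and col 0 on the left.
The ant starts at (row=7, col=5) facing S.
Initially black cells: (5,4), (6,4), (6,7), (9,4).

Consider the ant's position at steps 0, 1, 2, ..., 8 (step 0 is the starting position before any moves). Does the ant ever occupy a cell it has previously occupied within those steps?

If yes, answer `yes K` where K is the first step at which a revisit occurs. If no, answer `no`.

Step 1: on WHITE (7,5): turn R to W, flip to black, move to (7,4). |black|=5 — new cell
Step 2: on WHITE (7,4): turn R to N, flip to black, move to (6,4). |black|=6 — new cell
Step 3: on BLACK (6,4): turn L to W, flip to white, move to (6,3). |black|=5 — new cell
Step 4: on WHITE (6,3): turn R to N, flip to black, move to (5,3). |black|=6 — new cell
Step 5: on WHITE (5,3): turn R to E, flip to black, move to (5,4). |black|=7 — new cell
Step 6: on BLACK (5,4): turn L to N, flip to white, move to (4,4). |black|=6 — new cell
Step 7: on WHITE (4,4): turn R to E, flip to black, move to (4,5). |black|=7 — new cell
Step 8: on WHITE (4,5): turn R to S, flip to black, move to (5,5). |black|=8 — new cell
No revisit within 8 steps.

Answer: no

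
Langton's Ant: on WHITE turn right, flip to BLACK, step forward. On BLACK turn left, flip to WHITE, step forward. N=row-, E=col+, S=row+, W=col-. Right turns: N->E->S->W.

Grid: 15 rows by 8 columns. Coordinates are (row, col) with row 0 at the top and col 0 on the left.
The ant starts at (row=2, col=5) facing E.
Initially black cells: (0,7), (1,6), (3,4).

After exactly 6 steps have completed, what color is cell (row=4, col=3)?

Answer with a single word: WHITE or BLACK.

Step 1: on WHITE (2,5): turn R to S, flip to black, move to (3,5). |black|=4
Step 2: on WHITE (3,5): turn R to W, flip to black, move to (3,4). |black|=5
Step 3: on BLACK (3,4): turn L to S, flip to white, move to (4,4). |black|=4
Step 4: on WHITE (4,4): turn R to W, flip to black, move to (4,3). |black|=5
Step 5: on WHITE (4,3): turn R to N, flip to black, move to (3,3). |black|=6
Step 6: on WHITE (3,3): turn R to E, flip to black, move to (3,4). |black|=7

Answer: BLACK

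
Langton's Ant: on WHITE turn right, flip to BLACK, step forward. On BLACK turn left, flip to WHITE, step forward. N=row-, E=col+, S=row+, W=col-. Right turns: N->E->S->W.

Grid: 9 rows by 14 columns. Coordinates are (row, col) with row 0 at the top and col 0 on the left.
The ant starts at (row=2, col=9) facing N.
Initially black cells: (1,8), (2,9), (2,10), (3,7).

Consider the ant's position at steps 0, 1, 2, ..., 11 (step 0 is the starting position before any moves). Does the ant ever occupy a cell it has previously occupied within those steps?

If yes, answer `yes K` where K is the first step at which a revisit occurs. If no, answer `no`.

Answer: yes 6

Derivation:
Step 1: on BLACK (2,9): turn L to W, flip to white, move to (2,8). |black|=3 — new cell
Step 2: on WHITE (2,8): turn R to N, flip to black, move to (1,8). |black|=4 — new cell
Step 3: on BLACK (1,8): turn L to W, flip to white, move to (1,7). |black|=3 — new cell
Step 4: on WHITE (1,7): turn R to N, flip to black, move to (0,7). |black|=4 — new cell
Step 5: on WHITE (0,7): turn R to E, flip to black, move to (0,8). |black|=5 — new cell
Step 6: on WHITE (0,8): turn R to S, flip to black, move to (1,8). |black|=6 — REVISIT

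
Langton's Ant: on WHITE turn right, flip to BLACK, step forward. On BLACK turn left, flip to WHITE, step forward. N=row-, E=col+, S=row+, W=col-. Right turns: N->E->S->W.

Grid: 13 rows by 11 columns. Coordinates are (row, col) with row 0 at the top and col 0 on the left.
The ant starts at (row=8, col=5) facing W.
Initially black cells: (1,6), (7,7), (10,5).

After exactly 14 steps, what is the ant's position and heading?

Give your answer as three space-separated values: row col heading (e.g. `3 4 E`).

Answer: 11 4 W

Derivation:
Step 1: on WHITE (8,5): turn R to N, flip to black, move to (7,5). |black|=4
Step 2: on WHITE (7,5): turn R to E, flip to black, move to (7,6). |black|=5
Step 3: on WHITE (7,6): turn R to S, flip to black, move to (8,6). |black|=6
Step 4: on WHITE (8,6): turn R to W, flip to black, move to (8,5). |black|=7
Step 5: on BLACK (8,5): turn L to S, flip to white, move to (9,5). |black|=6
Step 6: on WHITE (9,5): turn R to W, flip to black, move to (9,4). |black|=7
Step 7: on WHITE (9,4): turn R to N, flip to black, move to (8,4). |black|=8
Step 8: on WHITE (8,4): turn R to E, flip to black, move to (8,5). |black|=9
Step 9: on WHITE (8,5): turn R to S, flip to black, move to (9,5). |black|=10
Step 10: on BLACK (9,5): turn L to E, flip to white, move to (9,6). |black|=9
Step 11: on WHITE (9,6): turn R to S, flip to black, move to (10,6). |black|=10
Step 12: on WHITE (10,6): turn R to W, flip to black, move to (10,5). |black|=11
Step 13: on BLACK (10,5): turn L to S, flip to white, move to (11,5). |black|=10
Step 14: on WHITE (11,5): turn R to W, flip to black, move to (11,4). |black|=11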